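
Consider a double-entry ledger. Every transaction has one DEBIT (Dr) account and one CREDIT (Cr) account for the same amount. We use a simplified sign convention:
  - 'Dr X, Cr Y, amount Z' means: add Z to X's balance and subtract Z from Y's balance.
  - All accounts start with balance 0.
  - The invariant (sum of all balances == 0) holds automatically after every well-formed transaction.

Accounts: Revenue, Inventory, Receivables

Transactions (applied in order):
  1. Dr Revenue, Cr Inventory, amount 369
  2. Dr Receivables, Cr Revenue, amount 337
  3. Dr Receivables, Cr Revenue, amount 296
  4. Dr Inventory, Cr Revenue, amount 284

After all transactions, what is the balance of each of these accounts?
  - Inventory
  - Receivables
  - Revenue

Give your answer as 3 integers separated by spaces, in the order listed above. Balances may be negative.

After txn 1 (Dr Revenue, Cr Inventory, amount 369): Inventory=-369 Revenue=369
After txn 2 (Dr Receivables, Cr Revenue, amount 337): Inventory=-369 Receivables=337 Revenue=32
After txn 3 (Dr Receivables, Cr Revenue, amount 296): Inventory=-369 Receivables=633 Revenue=-264
After txn 4 (Dr Inventory, Cr Revenue, amount 284): Inventory=-85 Receivables=633 Revenue=-548

Answer: -85 633 -548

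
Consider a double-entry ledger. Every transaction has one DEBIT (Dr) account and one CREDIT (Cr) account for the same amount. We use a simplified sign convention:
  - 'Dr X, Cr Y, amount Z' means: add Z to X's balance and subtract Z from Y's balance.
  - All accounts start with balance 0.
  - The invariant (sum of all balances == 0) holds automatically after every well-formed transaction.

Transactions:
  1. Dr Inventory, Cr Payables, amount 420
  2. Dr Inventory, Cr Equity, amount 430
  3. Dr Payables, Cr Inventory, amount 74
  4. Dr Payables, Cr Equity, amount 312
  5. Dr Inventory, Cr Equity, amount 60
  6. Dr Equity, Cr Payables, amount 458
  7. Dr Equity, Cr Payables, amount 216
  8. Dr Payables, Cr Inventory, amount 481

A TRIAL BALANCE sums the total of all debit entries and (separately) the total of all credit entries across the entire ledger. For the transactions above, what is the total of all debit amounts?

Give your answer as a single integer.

Answer: 2451

Derivation:
Txn 1: debit+=420
Txn 2: debit+=430
Txn 3: debit+=74
Txn 4: debit+=312
Txn 5: debit+=60
Txn 6: debit+=458
Txn 7: debit+=216
Txn 8: debit+=481
Total debits = 2451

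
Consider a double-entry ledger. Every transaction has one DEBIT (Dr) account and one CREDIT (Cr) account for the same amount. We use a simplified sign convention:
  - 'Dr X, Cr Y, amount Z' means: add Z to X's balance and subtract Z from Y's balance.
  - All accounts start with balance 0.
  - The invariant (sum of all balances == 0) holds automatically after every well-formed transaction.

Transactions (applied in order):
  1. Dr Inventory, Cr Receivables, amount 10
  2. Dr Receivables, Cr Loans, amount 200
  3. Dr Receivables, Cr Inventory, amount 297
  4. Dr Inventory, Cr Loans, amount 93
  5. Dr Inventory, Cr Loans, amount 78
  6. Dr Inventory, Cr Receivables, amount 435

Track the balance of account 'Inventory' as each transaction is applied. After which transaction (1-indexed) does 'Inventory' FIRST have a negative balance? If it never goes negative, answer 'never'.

Answer: 3

Derivation:
After txn 1: Inventory=10
After txn 2: Inventory=10
After txn 3: Inventory=-287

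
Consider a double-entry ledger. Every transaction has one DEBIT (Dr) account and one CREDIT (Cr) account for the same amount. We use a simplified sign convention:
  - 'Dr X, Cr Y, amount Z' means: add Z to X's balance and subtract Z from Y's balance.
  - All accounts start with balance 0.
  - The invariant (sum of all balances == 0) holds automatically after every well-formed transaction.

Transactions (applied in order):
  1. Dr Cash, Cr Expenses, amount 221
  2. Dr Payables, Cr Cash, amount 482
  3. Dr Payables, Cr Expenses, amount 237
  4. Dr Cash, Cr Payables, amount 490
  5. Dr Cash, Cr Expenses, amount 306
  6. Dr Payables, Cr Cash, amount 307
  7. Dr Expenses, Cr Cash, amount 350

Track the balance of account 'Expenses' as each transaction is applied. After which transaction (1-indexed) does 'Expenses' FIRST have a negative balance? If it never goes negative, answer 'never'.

Answer: 1

Derivation:
After txn 1: Expenses=-221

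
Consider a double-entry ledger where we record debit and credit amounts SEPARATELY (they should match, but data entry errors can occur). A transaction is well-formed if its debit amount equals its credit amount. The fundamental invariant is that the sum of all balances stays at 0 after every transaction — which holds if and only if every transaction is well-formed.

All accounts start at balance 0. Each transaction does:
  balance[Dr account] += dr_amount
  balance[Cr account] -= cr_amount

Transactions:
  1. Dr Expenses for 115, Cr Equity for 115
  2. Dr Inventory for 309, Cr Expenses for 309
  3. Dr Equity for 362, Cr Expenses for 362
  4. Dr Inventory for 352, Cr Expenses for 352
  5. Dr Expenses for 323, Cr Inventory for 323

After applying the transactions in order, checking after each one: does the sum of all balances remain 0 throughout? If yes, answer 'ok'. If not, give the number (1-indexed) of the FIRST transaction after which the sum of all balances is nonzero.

Answer: ok

Derivation:
After txn 1: dr=115 cr=115 sum_balances=0
After txn 2: dr=309 cr=309 sum_balances=0
After txn 3: dr=362 cr=362 sum_balances=0
After txn 4: dr=352 cr=352 sum_balances=0
After txn 5: dr=323 cr=323 sum_balances=0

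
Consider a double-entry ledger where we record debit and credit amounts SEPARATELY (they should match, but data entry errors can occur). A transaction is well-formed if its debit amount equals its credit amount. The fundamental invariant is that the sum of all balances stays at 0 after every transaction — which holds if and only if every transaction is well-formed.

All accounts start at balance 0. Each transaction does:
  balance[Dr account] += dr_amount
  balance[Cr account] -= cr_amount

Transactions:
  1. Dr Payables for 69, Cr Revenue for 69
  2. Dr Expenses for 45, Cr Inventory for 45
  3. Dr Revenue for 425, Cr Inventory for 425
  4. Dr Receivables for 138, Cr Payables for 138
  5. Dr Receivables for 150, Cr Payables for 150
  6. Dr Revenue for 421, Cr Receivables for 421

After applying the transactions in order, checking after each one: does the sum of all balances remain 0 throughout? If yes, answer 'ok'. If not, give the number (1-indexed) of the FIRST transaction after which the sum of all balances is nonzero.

After txn 1: dr=69 cr=69 sum_balances=0
After txn 2: dr=45 cr=45 sum_balances=0
After txn 3: dr=425 cr=425 sum_balances=0
After txn 4: dr=138 cr=138 sum_balances=0
After txn 5: dr=150 cr=150 sum_balances=0
After txn 6: dr=421 cr=421 sum_balances=0

Answer: ok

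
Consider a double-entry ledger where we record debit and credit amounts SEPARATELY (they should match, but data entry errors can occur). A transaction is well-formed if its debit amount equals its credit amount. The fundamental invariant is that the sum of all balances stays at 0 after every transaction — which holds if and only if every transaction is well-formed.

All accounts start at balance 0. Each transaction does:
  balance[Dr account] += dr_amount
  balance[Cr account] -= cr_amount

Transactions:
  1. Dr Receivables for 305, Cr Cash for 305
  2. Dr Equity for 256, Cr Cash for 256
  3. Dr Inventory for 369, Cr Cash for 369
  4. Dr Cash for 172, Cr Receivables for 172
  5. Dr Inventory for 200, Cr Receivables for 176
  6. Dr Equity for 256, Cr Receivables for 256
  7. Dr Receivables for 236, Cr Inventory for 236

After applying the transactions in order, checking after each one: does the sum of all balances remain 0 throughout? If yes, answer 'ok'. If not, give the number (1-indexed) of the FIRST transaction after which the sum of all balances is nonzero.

After txn 1: dr=305 cr=305 sum_balances=0
After txn 2: dr=256 cr=256 sum_balances=0
After txn 3: dr=369 cr=369 sum_balances=0
After txn 4: dr=172 cr=172 sum_balances=0
After txn 5: dr=200 cr=176 sum_balances=24
After txn 6: dr=256 cr=256 sum_balances=24
After txn 7: dr=236 cr=236 sum_balances=24

Answer: 5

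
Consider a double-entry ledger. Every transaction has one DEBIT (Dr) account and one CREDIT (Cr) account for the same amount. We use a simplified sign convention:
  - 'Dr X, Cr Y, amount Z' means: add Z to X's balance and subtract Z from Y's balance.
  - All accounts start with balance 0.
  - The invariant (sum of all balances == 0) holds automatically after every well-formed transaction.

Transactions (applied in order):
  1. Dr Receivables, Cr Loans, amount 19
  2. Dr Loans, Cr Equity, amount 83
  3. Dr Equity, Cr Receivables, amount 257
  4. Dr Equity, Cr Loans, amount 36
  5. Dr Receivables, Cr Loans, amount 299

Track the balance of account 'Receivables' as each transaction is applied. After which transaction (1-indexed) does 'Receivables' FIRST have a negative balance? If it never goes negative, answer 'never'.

After txn 1: Receivables=19
After txn 2: Receivables=19
After txn 3: Receivables=-238

Answer: 3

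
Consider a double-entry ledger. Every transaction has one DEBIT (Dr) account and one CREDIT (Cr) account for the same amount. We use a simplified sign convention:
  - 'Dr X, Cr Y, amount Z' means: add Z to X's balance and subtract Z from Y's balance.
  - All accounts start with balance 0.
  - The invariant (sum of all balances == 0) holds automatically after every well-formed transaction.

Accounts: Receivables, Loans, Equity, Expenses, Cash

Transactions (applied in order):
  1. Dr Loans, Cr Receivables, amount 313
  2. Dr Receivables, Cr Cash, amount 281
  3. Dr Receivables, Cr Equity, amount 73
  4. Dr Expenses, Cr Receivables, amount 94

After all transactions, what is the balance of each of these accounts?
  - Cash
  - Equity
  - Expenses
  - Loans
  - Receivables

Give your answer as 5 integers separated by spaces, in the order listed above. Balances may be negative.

Answer: -281 -73 94 313 -53

Derivation:
After txn 1 (Dr Loans, Cr Receivables, amount 313): Loans=313 Receivables=-313
After txn 2 (Dr Receivables, Cr Cash, amount 281): Cash=-281 Loans=313 Receivables=-32
After txn 3 (Dr Receivables, Cr Equity, amount 73): Cash=-281 Equity=-73 Loans=313 Receivables=41
After txn 4 (Dr Expenses, Cr Receivables, amount 94): Cash=-281 Equity=-73 Expenses=94 Loans=313 Receivables=-53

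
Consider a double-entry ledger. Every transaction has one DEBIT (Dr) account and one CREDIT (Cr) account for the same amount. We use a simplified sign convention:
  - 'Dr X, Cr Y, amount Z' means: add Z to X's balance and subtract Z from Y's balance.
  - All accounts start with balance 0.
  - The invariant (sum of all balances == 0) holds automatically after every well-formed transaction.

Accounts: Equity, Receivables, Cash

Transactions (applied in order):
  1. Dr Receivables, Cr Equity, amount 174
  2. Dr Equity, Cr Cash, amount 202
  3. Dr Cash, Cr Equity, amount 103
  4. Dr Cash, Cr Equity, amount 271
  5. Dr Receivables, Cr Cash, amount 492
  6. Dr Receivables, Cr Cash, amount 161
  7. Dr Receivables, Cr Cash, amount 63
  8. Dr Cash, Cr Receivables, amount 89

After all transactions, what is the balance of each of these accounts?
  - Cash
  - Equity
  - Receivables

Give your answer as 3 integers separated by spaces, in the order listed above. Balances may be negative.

Answer: -455 -346 801

Derivation:
After txn 1 (Dr Receivables, Cr Equity, amount 174): Equity=-174 Receivables=174
After txn 2 (Dr Equity, Cr Cash, amount 202): Cash=-202 Equity=28 Receivables=174
After txn 3 (Dr Cash, Cr Equity, amount 103): Cash=-99 Equity=-75 Receivables=174
After txn 4 (Dr Cash, Cr Equity, amount 271): Cash=172 Equity=-346 Receivables=174
After txn 5 (Dr Receivables, Cr Cash, amount 492): Cash=-320 Equity=-346 Receivables=666
After txn 6 (Dr Receivables, Cr Cash, amount 161): Cash=-481 Equity=-346 Receivables=827
After txn 7 (Dr Receivables, Cr Cash, amount 63): Cash=-544 Equity=-346 Receivables=890
After txn 8 (Dr Cash, Cr Receivables, amount 89): Cash=-455 Equity=-346 Receivables=801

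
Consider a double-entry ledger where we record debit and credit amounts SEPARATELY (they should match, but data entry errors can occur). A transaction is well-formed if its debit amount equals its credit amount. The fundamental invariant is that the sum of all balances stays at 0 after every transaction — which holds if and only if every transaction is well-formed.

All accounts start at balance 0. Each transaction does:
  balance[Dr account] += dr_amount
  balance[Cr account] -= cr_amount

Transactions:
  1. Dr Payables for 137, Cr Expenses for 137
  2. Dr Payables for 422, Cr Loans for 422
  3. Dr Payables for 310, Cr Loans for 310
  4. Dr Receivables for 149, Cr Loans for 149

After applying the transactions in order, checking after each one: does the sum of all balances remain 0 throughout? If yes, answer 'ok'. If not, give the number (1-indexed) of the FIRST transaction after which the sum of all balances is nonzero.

After txn 1: dr=137 cr=137 sum_balances=0
After txn 2: dr=422 cr=422 sum_balances=0
After txn 3: dr=310 cr=310 sum_balances=0
After txn 4: dr=149 cr=149 sum_balances=0

Answer: ok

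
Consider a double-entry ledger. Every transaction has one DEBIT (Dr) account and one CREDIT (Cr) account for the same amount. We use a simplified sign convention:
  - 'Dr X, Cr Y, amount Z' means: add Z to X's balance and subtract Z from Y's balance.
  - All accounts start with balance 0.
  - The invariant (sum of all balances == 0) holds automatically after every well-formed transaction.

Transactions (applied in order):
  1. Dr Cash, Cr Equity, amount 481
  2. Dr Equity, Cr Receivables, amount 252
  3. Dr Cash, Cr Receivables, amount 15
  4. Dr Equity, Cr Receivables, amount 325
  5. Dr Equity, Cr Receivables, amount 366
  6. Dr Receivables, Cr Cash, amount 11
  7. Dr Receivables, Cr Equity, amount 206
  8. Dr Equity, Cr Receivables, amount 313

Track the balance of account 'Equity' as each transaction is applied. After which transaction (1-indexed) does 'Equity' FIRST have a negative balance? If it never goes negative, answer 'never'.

Answer: 1

Derivation:
After txn 1: Equity=-481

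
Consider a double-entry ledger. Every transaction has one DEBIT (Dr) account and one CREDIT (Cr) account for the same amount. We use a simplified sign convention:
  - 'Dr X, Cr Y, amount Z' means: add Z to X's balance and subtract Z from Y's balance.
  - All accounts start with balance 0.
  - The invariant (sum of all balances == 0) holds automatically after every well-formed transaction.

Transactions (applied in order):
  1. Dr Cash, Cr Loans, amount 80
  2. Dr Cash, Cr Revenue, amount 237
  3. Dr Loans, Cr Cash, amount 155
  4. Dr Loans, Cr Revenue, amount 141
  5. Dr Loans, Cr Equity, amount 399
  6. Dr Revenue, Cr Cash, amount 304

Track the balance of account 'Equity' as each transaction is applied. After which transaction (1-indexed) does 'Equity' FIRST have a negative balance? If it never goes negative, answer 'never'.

After txn 1: Equity=0
After txn 2: Equity=0
After txn 3: Equity=0
After txn 4: Equity=0
After txn 5: Equity=-399

Answer: 5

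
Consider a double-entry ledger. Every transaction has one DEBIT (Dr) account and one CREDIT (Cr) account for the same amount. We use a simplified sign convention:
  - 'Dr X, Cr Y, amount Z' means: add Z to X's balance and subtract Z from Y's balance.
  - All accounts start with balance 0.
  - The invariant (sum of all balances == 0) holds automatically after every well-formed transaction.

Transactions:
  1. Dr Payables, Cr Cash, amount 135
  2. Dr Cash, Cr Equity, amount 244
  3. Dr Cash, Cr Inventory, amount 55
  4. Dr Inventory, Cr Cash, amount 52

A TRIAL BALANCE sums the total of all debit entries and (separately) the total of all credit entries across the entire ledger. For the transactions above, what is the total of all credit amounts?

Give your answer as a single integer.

Txn 1: credit+=135
Txn 2: credit+=244
Txn 3: credit+=55
Txn 4: credit+=52
Total credits = 486

Answer: 486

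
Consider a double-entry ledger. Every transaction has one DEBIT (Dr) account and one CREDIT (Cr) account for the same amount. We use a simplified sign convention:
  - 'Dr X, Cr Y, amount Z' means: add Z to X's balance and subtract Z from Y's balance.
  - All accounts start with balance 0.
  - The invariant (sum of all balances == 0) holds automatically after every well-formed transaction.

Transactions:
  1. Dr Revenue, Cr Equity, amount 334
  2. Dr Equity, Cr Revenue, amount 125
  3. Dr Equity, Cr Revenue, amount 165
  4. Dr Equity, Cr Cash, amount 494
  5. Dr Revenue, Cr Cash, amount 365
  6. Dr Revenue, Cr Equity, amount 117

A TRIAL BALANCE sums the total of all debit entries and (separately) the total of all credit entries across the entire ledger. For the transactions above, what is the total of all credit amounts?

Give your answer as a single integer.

Txn 1: credit+=334
Txn 2: credit+=125
Txn 3: credit+=165
Txn 4: credit+=494
Txn 5: credit+=365
Txn 6: credit+=117
Total credits = 1600

Answer: 1600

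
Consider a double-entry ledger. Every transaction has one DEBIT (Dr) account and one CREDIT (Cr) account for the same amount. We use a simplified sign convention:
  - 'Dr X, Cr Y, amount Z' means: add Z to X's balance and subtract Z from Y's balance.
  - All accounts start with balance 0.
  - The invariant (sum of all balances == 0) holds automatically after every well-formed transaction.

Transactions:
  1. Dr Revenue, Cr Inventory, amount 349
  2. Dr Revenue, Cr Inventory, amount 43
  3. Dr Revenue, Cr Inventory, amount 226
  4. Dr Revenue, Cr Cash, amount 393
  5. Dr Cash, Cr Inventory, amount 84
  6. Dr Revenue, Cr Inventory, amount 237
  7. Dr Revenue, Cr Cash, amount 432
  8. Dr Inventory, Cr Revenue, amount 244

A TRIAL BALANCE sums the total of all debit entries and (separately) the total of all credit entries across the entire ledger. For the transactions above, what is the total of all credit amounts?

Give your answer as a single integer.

Txn 1: credit+=349
Txn 2: credit+=43
Txn 3: credit+=226
Txn 4: credit+=393
Txn 5: credit+=84
Txn 6: credit+=237
Txn 7: credit+=432
Txn 8: credit+=244
Total credits = 2008

Answer: 2008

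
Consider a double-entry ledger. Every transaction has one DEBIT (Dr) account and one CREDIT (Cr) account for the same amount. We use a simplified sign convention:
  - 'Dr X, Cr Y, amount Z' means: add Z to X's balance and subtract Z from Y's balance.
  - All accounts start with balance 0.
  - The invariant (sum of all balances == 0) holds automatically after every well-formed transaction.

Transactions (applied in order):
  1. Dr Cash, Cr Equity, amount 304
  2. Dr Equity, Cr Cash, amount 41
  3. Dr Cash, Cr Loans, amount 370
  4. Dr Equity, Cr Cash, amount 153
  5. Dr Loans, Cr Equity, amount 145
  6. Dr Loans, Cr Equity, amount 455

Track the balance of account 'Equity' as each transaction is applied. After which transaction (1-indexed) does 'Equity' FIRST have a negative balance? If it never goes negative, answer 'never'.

Answer: 1

Derivation:
After txn 1: Equity=-304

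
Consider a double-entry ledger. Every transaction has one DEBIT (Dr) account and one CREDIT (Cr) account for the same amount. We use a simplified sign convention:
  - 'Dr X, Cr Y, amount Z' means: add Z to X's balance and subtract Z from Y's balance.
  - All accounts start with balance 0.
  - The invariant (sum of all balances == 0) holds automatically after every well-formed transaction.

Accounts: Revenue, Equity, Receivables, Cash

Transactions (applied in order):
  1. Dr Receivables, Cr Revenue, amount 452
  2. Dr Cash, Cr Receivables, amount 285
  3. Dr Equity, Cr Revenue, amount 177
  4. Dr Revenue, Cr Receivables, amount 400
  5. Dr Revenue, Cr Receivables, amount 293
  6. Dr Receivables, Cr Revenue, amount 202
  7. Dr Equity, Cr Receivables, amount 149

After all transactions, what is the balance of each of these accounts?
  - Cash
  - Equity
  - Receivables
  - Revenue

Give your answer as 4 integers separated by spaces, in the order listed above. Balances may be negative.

Answer: 285 326 -473 -138

Derivation:
After txn 1 (Dr Receivables, Cr Revenue, amount 452): Receivables=452 Revenue=-452
After txn 2 (Dr Cash, Cr Receivables, amount 285): Cash=285 Receivables=167 Revenue=-452
After txn 3 (Dr Equity, Cr Revenue, amount 177): Cash=285 Equity=177 Receivables=167 Revenue=-629
After txn 4 (Dr Revenue, Cr Receivables, amount 400): Cash=285 Equity=177 Receivables=-233 Revenue=-229
After txn 5 (Dr Revenue, Cr Receivables, amount 293): Cash=285 Equity=177 Receivables=-526 Revenue=64
After txn 6 (Dr Receivables, Cr Revenue, amount 202): Cash=285 Equity=177 Receivables=-324 Revenue=-138
After txn 7 (Dr Equity, Cr Receivables, amount 149): Cash=285 Equity=326 Receivables=-473 Revenue=-138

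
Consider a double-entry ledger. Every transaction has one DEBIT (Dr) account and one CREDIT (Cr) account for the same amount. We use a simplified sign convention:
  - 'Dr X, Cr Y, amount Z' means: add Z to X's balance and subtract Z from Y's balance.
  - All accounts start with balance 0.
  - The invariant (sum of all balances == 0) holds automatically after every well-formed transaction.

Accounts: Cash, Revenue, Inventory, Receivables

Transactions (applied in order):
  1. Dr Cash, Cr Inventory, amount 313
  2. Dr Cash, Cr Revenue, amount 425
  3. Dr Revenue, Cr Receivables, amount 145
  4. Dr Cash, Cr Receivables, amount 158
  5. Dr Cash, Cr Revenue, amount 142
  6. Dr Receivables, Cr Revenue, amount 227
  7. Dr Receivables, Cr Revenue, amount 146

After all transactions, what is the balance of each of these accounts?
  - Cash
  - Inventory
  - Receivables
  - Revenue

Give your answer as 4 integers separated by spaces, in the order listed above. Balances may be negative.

After txn 1 (Dr Cash, Cr Inventory, amount 313): Cash=313 Inventory=-313
After txn 2 (Dr Cash, Cr Revenue, amount 425): Cash=738 Inventory=-313 Revenue=-425
After txn 3 (Dr Revenue, Cr Receivables, amount 145): Cash=738 Inventory=-313 Receivables=-145 Revenue=-280
After txn 4 (Dr Cash, Cr Receivables, amount 158): Cash=896 Inventory=-313 Receivables=-303 Revenue=-280
After txn 5 (Dr Cash, Cr Revenue, amount 142): Cash=1038 Inventory=-313 Receivables=-303 Revenue=-422
After txn 6 (Dr Receivables, Cr Revenue, amount 227): Cash=1038 Inventory=-313 Receivables=-76 Revenue=-649
After txn 7 (Dr Receivables, Cr Revenue, amount 146): Cash=1038 Inventory=-313 Receivables=70 Revenue=-795

Answer: 1038 -313 70 -795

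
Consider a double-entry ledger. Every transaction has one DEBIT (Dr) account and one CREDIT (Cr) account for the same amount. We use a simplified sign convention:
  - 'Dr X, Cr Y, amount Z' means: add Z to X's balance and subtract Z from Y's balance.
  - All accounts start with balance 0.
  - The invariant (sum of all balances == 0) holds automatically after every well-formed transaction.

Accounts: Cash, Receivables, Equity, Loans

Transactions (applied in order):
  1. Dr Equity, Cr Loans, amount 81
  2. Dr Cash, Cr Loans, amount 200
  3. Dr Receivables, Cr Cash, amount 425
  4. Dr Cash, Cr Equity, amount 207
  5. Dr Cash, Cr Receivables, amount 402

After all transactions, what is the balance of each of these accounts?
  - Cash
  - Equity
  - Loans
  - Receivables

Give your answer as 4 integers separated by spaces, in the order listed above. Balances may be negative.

Answer: 384 -126 -281 23

Derivation:
After txn 1 (Dr Equity, Cr Loans, amount 81): Equity=81 Loans=-81
After txn 2 (Dr Cash, Cr Loans, amount 200): Cash=200 Equity=81 Loans=-281
After txn 3 (Dr Receivables, Cr Cash, amount 425): Cash=-225 Equity=81 Loans=-281 Receivables=425
After txn 4 (Dr Cash, Cr Equity, amount 207): Cash=-18 Equity=-126 Loans=-281 Receivables=425
After txn 5 (Dr Cash, Cr Receivables, amount 402): Cash=384 Equity=-126 Loans=-281 Receivables=23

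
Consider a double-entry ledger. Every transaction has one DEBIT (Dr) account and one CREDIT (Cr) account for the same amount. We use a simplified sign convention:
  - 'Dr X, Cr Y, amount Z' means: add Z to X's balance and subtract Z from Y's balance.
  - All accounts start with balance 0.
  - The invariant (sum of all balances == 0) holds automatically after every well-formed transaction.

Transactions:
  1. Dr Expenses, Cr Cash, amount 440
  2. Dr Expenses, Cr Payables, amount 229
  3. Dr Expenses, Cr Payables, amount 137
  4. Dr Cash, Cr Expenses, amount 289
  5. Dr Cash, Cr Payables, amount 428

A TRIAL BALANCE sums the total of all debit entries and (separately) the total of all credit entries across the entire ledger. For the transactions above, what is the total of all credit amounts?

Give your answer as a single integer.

Txn 1: credit+=440
Txn 2: credit+=229
Txn 3: credit+=137
Txn 4: credit+=289
Txn 5: credit+=428
Total credits = 1523

Answer: 1523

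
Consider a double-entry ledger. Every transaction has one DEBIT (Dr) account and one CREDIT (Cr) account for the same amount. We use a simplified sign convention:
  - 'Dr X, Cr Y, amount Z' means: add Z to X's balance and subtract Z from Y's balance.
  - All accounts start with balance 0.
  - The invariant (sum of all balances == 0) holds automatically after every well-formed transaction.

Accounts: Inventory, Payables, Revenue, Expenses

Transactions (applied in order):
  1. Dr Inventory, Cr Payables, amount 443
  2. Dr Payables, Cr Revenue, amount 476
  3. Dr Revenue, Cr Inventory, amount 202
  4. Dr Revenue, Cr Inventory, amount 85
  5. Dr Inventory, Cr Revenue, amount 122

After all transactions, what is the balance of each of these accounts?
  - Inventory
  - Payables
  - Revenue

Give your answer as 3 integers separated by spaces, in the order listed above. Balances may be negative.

Answer: 278 33 -311

Derivation:
After txn 1 (Dr Inventory, Cr Payables, amount 443): Inventory=443 Payables=-443
After txn 2 (Dr Payables, Cr Revenue, amount 476): Inventory=443 Payables=33 Revenue=-476
After txn 3 (Dr Revenue, Cr Inventory, amount 202): Inventory=241 Payables=33 Revenue=-274
After txn 4 (Dr Revenue, Cr Inventory, amount 85): Inventory=156 Payables=33 Revenue=-189
After txn 5 (Dr Inventory, Cr Revenue, amount 122): Inventory=278 Payables=33 Revenue=-311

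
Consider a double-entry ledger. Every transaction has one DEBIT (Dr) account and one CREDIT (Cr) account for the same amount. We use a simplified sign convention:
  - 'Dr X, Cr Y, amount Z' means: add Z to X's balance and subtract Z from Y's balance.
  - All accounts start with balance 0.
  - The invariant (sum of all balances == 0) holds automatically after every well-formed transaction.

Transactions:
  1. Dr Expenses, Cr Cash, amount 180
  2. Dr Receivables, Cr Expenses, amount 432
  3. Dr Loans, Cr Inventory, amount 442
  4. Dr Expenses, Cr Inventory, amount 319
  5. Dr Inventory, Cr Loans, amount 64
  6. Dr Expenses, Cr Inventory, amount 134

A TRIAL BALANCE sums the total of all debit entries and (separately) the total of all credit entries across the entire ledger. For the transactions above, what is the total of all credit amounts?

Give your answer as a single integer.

Answer: 1571

Derivation:
Txn 1: credit+=180
Txn 2: credit+=432
Txn 3: credit+=442
Txn 4: credit+=319
Txn 5: credit+=64
Txn 6: credit+=134
Total credits = 1571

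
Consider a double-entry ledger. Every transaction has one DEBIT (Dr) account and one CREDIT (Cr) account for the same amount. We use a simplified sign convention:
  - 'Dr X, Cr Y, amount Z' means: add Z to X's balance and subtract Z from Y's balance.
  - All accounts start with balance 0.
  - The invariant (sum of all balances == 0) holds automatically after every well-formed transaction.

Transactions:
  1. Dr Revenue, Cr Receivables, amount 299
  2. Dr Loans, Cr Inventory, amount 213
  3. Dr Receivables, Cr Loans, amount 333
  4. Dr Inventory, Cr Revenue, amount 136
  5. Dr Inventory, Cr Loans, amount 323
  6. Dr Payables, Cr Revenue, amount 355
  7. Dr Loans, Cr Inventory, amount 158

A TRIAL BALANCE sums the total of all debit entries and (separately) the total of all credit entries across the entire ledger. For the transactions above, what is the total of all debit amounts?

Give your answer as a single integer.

Answer: 1817

Derivation:
Txn 1: debit+=299
Txn 2: debit+=213
Txn 3: debit+=333
Txn 4: debit+=136
Txn 5: debit+=323
Txn 6: debit+=355
Txn 7: debit+=158
Total debits = 1817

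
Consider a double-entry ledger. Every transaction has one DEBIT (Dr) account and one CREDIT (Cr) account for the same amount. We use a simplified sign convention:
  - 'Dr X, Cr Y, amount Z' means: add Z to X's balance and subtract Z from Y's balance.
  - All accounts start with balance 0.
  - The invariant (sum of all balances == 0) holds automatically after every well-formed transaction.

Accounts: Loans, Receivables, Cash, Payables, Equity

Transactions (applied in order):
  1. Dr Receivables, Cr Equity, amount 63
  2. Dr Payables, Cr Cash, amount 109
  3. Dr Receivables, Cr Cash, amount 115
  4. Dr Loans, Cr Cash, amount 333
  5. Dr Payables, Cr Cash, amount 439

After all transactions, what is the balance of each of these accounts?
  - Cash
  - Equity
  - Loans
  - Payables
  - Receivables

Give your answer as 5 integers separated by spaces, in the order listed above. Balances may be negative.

After txn 1 (Dr Receivables, Cr Equity, amount 63): Equity=-63 Receivables=63
After txn 2 (Dr Payables, Cr Cash, amount 109): Cash=-109 Equity=-63 Payables=109 Receivables=63
After txn 3 (Dr Receivables, Cr Cash, amount 115): Cash=-224 Equity=-63 Payables=109 Receivables=178
After txn 4 (Dr Loans, Cr Cash, amount 333): Cash=-557 Equity=-63 Loans=333 Payables=109 Receivables=178
After txn 5 (Dr Payables, Cr Cash, amount 439): Cash=-996 Equity=-63 Loans=333 Payables=548 Receivables=178

Answer: -996 -63 333 548 178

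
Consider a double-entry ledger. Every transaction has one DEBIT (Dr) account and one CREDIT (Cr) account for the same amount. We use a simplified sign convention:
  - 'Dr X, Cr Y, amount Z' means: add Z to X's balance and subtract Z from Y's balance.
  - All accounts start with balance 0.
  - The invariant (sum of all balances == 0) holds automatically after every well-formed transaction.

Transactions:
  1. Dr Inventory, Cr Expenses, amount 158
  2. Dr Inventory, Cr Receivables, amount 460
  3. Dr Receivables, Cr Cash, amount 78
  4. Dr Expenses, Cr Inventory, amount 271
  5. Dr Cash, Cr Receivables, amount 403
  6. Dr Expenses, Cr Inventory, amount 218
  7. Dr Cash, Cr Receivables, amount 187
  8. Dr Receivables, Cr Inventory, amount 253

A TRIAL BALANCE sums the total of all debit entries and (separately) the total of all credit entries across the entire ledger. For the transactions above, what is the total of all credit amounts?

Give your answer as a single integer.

Txn 1: credit+=158
Txn 2: credit+=460
Txn 3: credit+=78
Txn 4: credit+=271
Txn 5: credit+=403
Txn 6: credit+=218
Txn 7: credit+=187
Txn 8: credit+=253
Total credits = 2028

Answer: 2028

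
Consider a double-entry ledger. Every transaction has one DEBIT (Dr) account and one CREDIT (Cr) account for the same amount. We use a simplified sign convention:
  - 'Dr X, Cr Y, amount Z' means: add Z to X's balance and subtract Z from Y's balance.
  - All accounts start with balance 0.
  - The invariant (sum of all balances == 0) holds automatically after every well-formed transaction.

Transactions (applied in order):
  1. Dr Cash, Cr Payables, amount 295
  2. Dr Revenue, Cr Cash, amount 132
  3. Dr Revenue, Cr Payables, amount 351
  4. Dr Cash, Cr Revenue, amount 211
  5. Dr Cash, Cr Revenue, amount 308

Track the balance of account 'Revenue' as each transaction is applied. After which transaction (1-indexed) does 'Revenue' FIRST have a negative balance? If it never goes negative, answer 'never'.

Answer: 5

Derivation:
After txn 1: Revenue=0
After txn 2: Revenue=132
After txn 3: Revenue=483
After txn 4: Revenue=272
After txn 5: Revenue=-36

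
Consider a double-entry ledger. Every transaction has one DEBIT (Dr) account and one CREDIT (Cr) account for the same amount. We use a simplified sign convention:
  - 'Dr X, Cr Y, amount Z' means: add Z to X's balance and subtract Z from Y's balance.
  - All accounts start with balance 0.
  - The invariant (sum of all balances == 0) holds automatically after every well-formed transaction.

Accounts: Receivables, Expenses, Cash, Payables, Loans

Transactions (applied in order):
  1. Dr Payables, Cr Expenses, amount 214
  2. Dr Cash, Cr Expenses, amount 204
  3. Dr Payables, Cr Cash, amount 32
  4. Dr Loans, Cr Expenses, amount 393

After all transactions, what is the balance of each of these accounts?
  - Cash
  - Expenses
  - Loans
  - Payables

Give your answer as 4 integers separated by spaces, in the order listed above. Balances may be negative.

Answer: 172 -811 393 246

Derivation:
After txn 1 (Dr Payables, Cr Expenses, amount 214): Expenses=-214 Payables=214
After txn 2 (Dr Cash, Cr Expenses, amount 204): Cash=204 Expenses=-418 Payables=214
After txn 3 (Dr Payables, Cr Cash, amount 32): Cash=172 Expenses=-418 Payables=246
After txn 4 (Dr Loans, Cr Expenses, amount 393): Cash=172 Expenses=-811 Loans=393 Payables=246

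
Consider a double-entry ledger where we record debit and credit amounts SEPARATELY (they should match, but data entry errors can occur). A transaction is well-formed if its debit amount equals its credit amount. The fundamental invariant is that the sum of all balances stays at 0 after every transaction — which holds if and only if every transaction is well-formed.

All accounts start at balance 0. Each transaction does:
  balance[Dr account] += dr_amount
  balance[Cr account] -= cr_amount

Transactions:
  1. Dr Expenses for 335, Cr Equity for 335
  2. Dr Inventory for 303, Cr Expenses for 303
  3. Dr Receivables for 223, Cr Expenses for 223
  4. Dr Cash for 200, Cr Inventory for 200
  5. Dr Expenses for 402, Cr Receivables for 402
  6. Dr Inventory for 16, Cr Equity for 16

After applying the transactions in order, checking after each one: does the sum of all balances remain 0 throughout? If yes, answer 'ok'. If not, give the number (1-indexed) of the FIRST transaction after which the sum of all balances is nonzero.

Answer: ok

Derivation:
After txn 1: dr=335 cr=335 sum_balances=0
After txn 2: dr=303 cr=303 sum_balances=0
After txn 3: dr=223 cr=223 sum_balances=0
After txn 4: dr=200 cr=200 sum_balances=0
After txn 5: dr=402 cr=402 sum_balances=0
After txn 6: dr=16 cr=16 sum_balances=0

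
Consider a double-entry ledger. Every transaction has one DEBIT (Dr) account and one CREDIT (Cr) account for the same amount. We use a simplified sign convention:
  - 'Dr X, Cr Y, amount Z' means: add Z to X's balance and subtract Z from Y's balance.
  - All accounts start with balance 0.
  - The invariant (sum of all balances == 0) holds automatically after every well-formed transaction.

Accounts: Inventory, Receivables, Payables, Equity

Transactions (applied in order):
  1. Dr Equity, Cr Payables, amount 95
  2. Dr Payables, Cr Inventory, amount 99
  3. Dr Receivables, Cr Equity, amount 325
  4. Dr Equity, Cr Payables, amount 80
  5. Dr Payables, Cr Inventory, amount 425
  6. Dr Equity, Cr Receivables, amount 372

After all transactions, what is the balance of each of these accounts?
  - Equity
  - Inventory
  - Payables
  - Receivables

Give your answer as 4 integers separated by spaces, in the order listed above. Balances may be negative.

Answer: 222 -524 349 -47

Derivation:
After txn 1 (Dr Equity, Cr Payables, amount 95): Equity=95 Payables=-95
After txn 2 (Dr Payables, Cr Inventory, amount 99): Equity=95 Inventory=-99 Payables=4
After txn 3 (Dr Receivables, Cr Equity, amount 325): Equity=-230 Inventory=-99 Payables=4 Receivables=325
After txn 4 (Dr Equity, Cr Payables, amount 80): Equity=-150 Inventory=-99 Payables=-76 Receivables=325
After txn 5 (Dr Payables, Cr Inventory, amount 425): Equity=-150 Inventory=-524 Payables=349 Receivables=325
After txn 6 (Dr Equity, Cr Receivables, amount 372): Equity=222 Inventory=-524 Payables=349 Receivables=-47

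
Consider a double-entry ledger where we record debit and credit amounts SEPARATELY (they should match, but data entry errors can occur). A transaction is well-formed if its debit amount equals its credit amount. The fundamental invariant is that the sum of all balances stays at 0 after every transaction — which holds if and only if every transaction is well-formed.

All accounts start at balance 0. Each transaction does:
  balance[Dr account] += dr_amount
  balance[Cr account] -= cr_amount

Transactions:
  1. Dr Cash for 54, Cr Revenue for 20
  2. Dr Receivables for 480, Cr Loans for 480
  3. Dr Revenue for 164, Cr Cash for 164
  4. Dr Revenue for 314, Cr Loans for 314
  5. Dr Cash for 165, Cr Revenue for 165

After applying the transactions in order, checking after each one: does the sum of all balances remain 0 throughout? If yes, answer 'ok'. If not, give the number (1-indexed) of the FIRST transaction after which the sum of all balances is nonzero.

Answer: 1

Derivation:
After txn 1: dr=54 cr=20 sum_balances=34
After txn 2: dr=480 cr=480 sum_balances=34
After txn 3: dr=164 cr=164 sum_balances=34
After txn 4: dr=314 cr=314 sum_balances=34
After txn 5: dr=165 cr=165 sum_balances=34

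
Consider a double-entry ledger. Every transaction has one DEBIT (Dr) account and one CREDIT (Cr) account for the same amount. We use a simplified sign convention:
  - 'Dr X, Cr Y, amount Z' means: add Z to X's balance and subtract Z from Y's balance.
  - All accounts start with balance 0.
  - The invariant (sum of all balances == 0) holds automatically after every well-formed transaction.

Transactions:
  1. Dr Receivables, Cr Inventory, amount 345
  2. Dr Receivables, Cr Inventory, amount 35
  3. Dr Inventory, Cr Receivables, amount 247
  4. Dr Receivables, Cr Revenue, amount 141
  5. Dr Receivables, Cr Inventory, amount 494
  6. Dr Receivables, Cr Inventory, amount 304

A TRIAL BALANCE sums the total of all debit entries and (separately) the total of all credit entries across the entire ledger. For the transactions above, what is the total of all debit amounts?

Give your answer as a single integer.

Txn 1: debit+=345
Txn 2: debit+=35
Txn 3: debit+=247
Txn 4: debit+=141
Txn 5: debit+=494
Txn 6: debit+=304
Total debits = 1566

Answer: 1566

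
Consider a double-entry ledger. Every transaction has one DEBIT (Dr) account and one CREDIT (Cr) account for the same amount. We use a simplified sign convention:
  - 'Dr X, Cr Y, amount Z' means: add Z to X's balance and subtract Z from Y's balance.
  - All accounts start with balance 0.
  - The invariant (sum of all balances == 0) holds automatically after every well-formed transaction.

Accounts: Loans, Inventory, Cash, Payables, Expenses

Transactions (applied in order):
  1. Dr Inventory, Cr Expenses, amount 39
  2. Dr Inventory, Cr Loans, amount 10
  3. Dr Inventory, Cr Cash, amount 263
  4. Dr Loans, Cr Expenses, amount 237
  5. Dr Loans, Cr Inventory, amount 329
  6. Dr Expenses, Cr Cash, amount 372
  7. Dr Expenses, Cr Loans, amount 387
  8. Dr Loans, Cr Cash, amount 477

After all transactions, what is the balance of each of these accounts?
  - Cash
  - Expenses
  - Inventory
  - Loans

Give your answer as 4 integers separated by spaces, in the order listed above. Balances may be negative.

Answer: -1112 483 -17 646

Derivation:
After txn 1 (Dr Inventory, Cr Expenses, amount 39): Expenses=-39 Inventory=39
After txn 2 (Dr Inventory, Cr Loans, amount 10): Expenses=-39 Inventory=49 Loans=-10
After txn 3 (Dr Inventory, Cr Cash, amount 263): Cash=-263 Expenses=-39 Inventory=312 Loans=-10
After txn 4 (Dr Loans, Cr Expenses, amount 237): Cash=-263 Expenses=-276 Inventory=312 Loans=227
After txn 5 (Dr Loans, Cr Inventory, amount 329): Cash=-263 Expenses=-276 Inventory=-17 Loans=556
After txn 6 (Dr Expenses, Cr Cash, amount 372): Cash=-635 Expenses=96 Inventory=-17 Loans=556
After txn 7 (Dr Expenses, Cr Loans, amount 387): Cash=-635 Expenses=483 Inventory=-17 Loans=169
After txn 8 (Dr Loans, Cr Cash, amount 477): Cash=-1112 Expenses=483 Inventory=-17 Loans=646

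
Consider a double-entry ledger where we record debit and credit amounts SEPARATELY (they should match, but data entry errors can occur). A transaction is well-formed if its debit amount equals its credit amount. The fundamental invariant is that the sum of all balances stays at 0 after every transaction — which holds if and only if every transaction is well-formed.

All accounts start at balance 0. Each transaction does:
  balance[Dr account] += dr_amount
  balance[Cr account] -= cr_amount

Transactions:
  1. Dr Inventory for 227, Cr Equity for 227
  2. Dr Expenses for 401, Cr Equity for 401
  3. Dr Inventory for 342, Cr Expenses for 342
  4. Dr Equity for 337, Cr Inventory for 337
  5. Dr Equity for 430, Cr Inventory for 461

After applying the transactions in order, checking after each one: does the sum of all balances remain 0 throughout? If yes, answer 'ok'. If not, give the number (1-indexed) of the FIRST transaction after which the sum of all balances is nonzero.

Answer: 5

Derivation:
After txn 1: dr=227 cr=227 sum_balances=0
After txn 2: dr=401 cr=401 sum_balances=0
After txn 3: dr=342 cr=342 sum_balances=0
After txn 4: dr=337 cr=337 sum_balances=0
After txn 5: dr=430 cr=461 sum_balances=-31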